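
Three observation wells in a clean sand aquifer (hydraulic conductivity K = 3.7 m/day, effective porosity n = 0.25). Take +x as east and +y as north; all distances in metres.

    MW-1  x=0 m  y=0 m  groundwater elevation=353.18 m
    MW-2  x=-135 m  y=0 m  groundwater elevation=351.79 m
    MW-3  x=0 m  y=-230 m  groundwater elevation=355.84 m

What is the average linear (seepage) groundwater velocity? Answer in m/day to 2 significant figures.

0.23 m/day

∂h/∂x = (351.79 − 353.18) / (-135 − 0) = +0.01030
∂h/∂y = (355.84 − 353.18) / (-230 − 0) = -0.01157
|∇h| = √(0.01030² + -0.01157²) = 0.01549
Seepage velocity v = K·i/n = 3.7 × 0.01549 / 0.25 = 0.2293 m/day.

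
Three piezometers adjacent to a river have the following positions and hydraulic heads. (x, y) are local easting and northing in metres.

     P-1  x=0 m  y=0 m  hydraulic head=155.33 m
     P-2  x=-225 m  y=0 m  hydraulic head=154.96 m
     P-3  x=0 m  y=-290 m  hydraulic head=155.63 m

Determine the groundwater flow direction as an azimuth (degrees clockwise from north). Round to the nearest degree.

∂h/∂x = (154.96 − 155.33) / (-225 − 0) = +0.001644
∂h/∂y = (155.63 − 155.33) / (-290 − 0) = -0.001034
Flow direction (−∇h) has components (-0.001644 E, +0.001034 N).
Azimuth = atan2(E, N) = atan2(-0.001644, +0.001034) = 302.2° ≈ 302°.

302°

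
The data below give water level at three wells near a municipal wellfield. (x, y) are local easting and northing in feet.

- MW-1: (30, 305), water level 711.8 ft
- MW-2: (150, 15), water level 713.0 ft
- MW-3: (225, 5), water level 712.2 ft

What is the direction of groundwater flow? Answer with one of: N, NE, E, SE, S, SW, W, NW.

NE

Three-point gradient (reference MW-1): Δ to MW-2 = (120, -290, +1.2), Δ to MW-3 = (195, -300, +0.4).
∂h/∂x = -0.01187, ∂h/∂y = -0.009051 (det = 20550).
Flow = −∇h = (+0.01187 east, +0.009051 north), which points northeast.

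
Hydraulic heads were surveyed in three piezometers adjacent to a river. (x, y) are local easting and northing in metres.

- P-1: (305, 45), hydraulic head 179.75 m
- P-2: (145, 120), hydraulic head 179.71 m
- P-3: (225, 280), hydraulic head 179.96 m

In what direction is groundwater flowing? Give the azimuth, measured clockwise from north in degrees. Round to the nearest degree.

214°

With h = a·x + b·y + c and P-1 as origin, the differences give:
  (-160)·a + 75·b = -0.04
  (-80)·a + 235·b = +0.21
Eliminate b (×235 and ×75, subtract): -31600·a = -25.150 → a = ∂h/∂x = +0.0007959
Back-substitute: b = ∂h/∂y = +0.001165.
Flow direction (−∇h) has components (-0.0007959 E, -0.001165 N).
Azimuth = atan2(E, N) = atan2(-0.0007959, -0.001165) = 214.3° ≈ 214°.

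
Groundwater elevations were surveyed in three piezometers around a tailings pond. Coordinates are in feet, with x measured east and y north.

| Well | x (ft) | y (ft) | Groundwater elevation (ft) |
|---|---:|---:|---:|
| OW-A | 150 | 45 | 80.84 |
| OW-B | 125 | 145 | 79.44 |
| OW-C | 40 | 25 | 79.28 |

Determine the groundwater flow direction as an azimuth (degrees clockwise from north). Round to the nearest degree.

302°

Taking OW-A as reference: OW-B−OW-A = (-25, 100, -1.40); OW-C−OW-A = (-110, -20, -1.56).
Solve a·Δx + b·Δy = Δh: det = (-25)·(-20) − (-110)·100 = 11500.
∂h/∂x = [(-1.40)·(-20) − (-1.56)·100] / 11500 = +0.01600
∂h/∂y = [(-25)·(-1.56) − (-110)·(-1.40)] / 11500 = -0.01000
Flow direction (−∇h) has components (-0.01600 E, +0.01000 N).
Azimuth = atan2(E, N) = atan2(-0.01600, +0.01000) = 302.0° ≈ 302°.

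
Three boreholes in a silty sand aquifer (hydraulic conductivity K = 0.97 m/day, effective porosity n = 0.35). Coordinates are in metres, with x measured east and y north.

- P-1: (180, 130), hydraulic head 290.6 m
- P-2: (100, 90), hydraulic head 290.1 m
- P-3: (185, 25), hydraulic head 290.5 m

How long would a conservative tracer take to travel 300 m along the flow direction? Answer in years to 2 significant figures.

Taking P-1 as reference: P-2−P-1 = (-80, -40, -0.5); P-3−P-1 = (5, -105, -0.1).
Determinant of the coordinate differences = (-80)·(-105) − 5·(-40) = 8600.
∂h/∂x = [(-0.5)·(-105) − (-0.1)·(-40)] / 8600 = +0.005640
∂h/∂y = [(-80)·(-0.1) − 5·(-0.5)] / 8600 = +0.001221
|∇h| = √(0.005640² + 0.001221²) = 0.005771
Seepage velocity v = K·i/n = 0.97 × 0.005771 / 0.35 = 0.01599 m/day.
t = 300 / 0.01599 = 1.876e+04 days = 51.4 years.

51 years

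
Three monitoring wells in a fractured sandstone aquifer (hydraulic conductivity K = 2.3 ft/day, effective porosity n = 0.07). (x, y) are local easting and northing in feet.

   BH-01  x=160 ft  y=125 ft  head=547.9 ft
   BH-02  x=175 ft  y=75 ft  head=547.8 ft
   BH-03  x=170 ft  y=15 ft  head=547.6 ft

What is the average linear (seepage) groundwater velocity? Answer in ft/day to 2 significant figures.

0.15 ft/day

With h = a·x + b·y + c and BH-01 as origin, the differences give:
  15·a + (-50)·b = -0.1
  10·a + (-110)·b = -0.3
Eliminate b (×(-110) and ×(-50), subtract): -1150·a = -4.00 → a = ∂h/∂x = +0.003478
Back-substitute: b = ∂h/∂y = +0.003043.
|∇h| = √(0.003478² + 0.003043²) = 0.004621
Seepage velocity v = K·i/n = 2.3 × 0.004621 / 0.07 = 0.1518 ft/day.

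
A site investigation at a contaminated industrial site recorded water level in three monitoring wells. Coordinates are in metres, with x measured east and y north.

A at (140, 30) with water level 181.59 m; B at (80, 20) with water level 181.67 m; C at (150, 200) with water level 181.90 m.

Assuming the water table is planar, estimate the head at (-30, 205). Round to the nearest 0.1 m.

Taking A as reference: B−A = (-60, -10, +0.08); C−A = (10, 170, +0.31).
Solve a·Δx + b·Δy = Δh: det = (-60)·170 − 10·(-10) = -10100.
∂h/∂x = [(+0.08)·170 − (+0.31)·(-10)] / -10100 = -0.001653
∂h/∂y = [(-60)·(+0.31) − 10·(+0.08)] / -10100 = +0.001921
h(-30, 205) = 181.59 + (-0.001653)·(-170) + (+0.001921)·(175) = 181.59 +0.281 +0.336 = 182.207 m.

182.2 m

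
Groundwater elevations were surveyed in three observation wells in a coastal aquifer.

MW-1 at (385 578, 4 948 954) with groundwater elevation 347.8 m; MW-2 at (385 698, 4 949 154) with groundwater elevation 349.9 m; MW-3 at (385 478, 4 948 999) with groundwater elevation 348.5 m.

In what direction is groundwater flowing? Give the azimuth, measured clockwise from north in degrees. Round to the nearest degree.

Differences from MW-1: to MW-2 (Δx, Δy, Δh) = (120, 200, +2.1); to MW-3 = (-100, 45, +0.7).
Determinant of the coordinate differences = 120·45 − (-100)·200 = 25400.
∂h/∂x = [(+2.1)·45 − (+0.7)·200] / 25400 = -0.001791
∂h/∂y = [120·(+0.7) − (-100)·(+2.1)] / 25400 = +0.01157
Flow direction (−∇h) has components (+0.001791 E, -0.01157 N).
Azimuth = atan2(E, N) = atan2(+0.001791, -0.01157) = 171.2° ≈ 171°.

171°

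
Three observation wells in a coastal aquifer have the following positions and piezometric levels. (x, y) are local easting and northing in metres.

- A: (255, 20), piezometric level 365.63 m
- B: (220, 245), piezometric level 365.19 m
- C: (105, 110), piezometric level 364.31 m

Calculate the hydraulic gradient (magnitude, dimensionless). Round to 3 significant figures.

0.00844

With h = a·x + b·y + c and A as origin, the differences give:
  (-35)·a + 225·b = -0.44
  (-150)·a + 90·b = -1.32
Eliminate b (×90 and ×225, subtract): 30600·a = 257.400 → a = ∂h/∂x = +0.008412
Back-substitute: b = ∂h/∂y = -0.0006471.
|∇h| = √(0.008412² + -0.0006471²) = 0.008437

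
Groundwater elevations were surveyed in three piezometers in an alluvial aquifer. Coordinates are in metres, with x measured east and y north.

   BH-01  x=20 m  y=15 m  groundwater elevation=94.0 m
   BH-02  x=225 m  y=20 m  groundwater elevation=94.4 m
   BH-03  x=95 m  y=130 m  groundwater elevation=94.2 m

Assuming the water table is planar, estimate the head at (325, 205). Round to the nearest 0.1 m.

94.7 m

With h = a·x + b·y + c and BH-01 as origin, the differences give:
  205·a + 5·b = +0.4
  75·a + 115·b = +0.2
Eliminate b (×115 and ×5, subtract): 23200·a = 45.00 → a = ∂h/∂x = +0.001940
Back-substitute: b = ∂h/∂y = +0.0004741.
h(325, 205) = 94.0 + (+0.001940)·(305) + (+0.0004741)·(190) = 94.0 +0.592 +0.090 = 94.682 m.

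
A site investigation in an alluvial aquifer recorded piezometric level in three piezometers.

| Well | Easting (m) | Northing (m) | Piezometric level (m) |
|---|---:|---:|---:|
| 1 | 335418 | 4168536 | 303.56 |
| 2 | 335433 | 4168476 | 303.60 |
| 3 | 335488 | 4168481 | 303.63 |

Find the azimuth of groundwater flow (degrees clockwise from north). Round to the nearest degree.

With h = a·x + b·y + c and 1 as origin, the differences give:
  15·a + (-60)·b = +0.04
  70·a + (-55)·b = +0.07
Eliminate b (×(-55) and ×(-60), subtract): 3375·a = 2.000 → a = ∂h/∂x = +0.0005926
Back-substitute: b = ∂h/∂y = -0.0005185.
Flow direction (−∇h) has components (-0.0005926 E, +0.0005185 N).
Azimuth = atan2(E, N) = atan2(-0.0005926, +0.0005185) = 311.2° ≈ 311°.

311°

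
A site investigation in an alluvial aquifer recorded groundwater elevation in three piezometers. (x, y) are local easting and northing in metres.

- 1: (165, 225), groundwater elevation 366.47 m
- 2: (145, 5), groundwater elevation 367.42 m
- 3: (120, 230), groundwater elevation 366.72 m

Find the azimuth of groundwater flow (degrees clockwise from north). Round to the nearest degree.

058°

Differences from 1: to 2 (Δx, Δy, Δh) = (-20, -220, +0.95); to 3 = (-45, 5, +0.25).
Solve a·Δx + b·Δy = Δh: det = (-20)·5 − (-45)·(-220) = -10000.
∂h/∂x = [(+0.95)·5 − (+0.25)·(-220)] / -10000 = -0.005975
∂h/∂y = [(-20)·(+0.25) − (-45)·(+0.95)] / -10000 = -0.003775
Flow direction (−∇h) has components (+0.005975 E, +0.003775 N).
Azimuth = atan2(E, N) = atan2(+0.005975, +0.003775) = 57.7° ≈ 058°.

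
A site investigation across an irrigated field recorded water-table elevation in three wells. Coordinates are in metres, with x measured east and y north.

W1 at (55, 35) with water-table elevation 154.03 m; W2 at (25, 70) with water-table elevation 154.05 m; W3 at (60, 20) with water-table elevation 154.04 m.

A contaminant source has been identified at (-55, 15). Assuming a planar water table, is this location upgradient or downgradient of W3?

Differences from W1: to W2 (Δx, Δy, Δh) = (-30, 35, +0.02); to W3 = (5, -15, +0.01).
Determinant of the coordinate differences = (-30)·(-15) − 5·35 = 275.
∂h/∂x = [(+0.02)·(-15) − (+0.01)·35] / 275 = -0.002364
∂h/∂y = [(-30)·(+0.01) − 5·(+0.02)] / 275 = -0.001455
Head at (-55, 15) = 154.03 + (-0.002364)·(-110) + (-0.001455)·(-20) = 154.32 m.
That is higher than the 154.04 m at W3, so the point is upgradient.

upgradient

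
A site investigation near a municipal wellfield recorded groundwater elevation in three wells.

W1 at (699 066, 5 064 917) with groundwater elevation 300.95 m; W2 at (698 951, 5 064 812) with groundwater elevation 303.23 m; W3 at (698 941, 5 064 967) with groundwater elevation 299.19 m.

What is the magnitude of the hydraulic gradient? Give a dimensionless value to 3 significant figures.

Three-point gradient (reference W1): Δ to W2 = (-115, -105, +2.28), Δ to W3 = (-125, 50, -1.76).
∂h/∂x = +0.003751, ∂h/∂y = -0.02582 (det = -18875).
|∇h| = √(0.003751² + -0.02582²) = 0.02609

0.0261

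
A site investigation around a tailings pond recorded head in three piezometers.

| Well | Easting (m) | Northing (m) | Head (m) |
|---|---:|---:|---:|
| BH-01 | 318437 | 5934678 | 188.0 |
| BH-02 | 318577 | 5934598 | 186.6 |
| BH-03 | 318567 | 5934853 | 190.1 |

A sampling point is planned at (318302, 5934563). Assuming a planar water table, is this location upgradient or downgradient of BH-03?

downgradient

Differences from BH-01: to BH-02 (Δx, Δy, Δh) = (140, -80, -1.4); to BH-03 = (130, 175, +2.1).
Solve a·Δx + b·Δy = Δh: det = 140·175 − 130·(-80) = 34900.
∂h/∂x = [(-1.4)·175 − (+2.1)·(-80)] / 34900 = -0.002206
∂h/∂y = [140·(+2.1) − 130·(-1.4)] / 34900 = +0.01364
Head at (318302, 5934563) = 188.0 + (-0.002206)·(-135) + (+0.01364)·(-115) = 186.73 m.
That is lower than the 190.1 m at BH-03, so the point is downgradient.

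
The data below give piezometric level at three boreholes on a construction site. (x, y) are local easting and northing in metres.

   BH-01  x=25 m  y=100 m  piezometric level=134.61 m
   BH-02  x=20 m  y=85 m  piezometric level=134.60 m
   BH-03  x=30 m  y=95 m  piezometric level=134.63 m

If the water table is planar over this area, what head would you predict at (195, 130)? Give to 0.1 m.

135.2 m

Taking BH-01 as reference: BH-02−BH-01 = (-5, -15, -0.01); BH-03−BH-01 = (5, -5, +0.02).
Determinant of the coordinate differences = (-5)·(-5) − 5·(-15) = 100.
∂h/∂x = [(-0.01)·(-5) − (+0.02)·(-15)] / 100 = +0.003500
∂h/∂y = [(-5)·(+0.02) − 5·(-0.01)] / 100 = -0.0005000
h(195, 130) = 134.61 + (+0.003500)·(170) + (-0.0005000)·(30) = 134.61 +0.595 -0.015 = 135.190 m.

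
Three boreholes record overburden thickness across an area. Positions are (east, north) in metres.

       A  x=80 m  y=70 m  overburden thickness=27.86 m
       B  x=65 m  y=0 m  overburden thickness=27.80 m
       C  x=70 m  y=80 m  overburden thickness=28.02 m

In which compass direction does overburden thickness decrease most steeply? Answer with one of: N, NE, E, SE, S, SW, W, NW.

E

With d = a·x + b·y + c and A as origin, the differences give:
  (-15)·a + (-70)·b = -0.06
  (-10)·a + 10·b = +0.16
Eliminate b (×10 and ×(-70), subtract): -850·a = 10.600 → a = ∂d/∂x = -0.01247
Back-substitute: b = ∂d/∂y = +0.003529.
Steepest decrease is along −∇f = (+0.01247 E, -0.003529 N) → east.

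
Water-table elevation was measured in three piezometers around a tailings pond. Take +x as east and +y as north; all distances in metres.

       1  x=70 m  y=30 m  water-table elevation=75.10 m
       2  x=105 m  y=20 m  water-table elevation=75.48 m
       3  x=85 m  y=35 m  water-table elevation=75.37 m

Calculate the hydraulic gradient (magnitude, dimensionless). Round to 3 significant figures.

0.0183

With h = a·x + b·y + c and 1 as origin, the differences give:
  35·a + (-10)·b = +0.38
  15·a + 5·b = +0.27
Eliminate b (×5 and ×(-10), subtract): 325·a = 4.600 → a = ∂h/∂x = +0.01415
Back-substitute: b = ∂h/∂y = +0.01154.
|∇h| = √(0.01415² + 0.01154²) = 0.01826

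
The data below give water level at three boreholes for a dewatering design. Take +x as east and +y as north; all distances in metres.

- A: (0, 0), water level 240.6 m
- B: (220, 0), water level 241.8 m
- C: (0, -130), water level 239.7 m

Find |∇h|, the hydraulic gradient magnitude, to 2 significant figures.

0.0088

∂h/∂x = (241.8 − 240.6) / (220 − 0) = +0.005455
∂h/∂y = (239.7 − 240.6) / (-130 − 0) = +0.006923
|∇h| = √(0.005455² + 0.006923²) = 0.008814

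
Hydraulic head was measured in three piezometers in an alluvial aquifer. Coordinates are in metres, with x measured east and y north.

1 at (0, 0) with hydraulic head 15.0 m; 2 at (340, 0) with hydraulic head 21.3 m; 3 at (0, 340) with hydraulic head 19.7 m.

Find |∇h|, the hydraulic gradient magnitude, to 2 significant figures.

∂h/∂x = (21.3 − 15.0) / (340 − 0) = +0.01853
∂h/∂y = (19.7 − 15.0) / (340 − 0) = +0.01382
|∇h| = √(0.01853² + 0.01382²) = 0.02312

0.023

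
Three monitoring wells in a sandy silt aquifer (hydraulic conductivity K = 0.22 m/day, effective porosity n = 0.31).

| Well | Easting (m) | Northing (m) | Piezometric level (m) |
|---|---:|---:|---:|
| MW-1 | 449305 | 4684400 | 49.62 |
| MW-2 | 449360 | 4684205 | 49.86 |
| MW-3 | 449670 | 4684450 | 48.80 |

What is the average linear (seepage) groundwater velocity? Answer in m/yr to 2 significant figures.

0.70 m/yr

With h = a·x + b·y + c and MW-1 as origin, the differences give:
  55·a + (-195)·b = +0.24
  365·a + 50·b = -0.82
Eliminate b (×50 and ×(-195), subtract): 73925·a = -147.900 → a = ∂h/∂x = -0.002001
Back-substitute: b = ∂h/∂y = -0.001795.
|∇h| = √(-0.002001² + -0.001795²) = 0.002688
Seepage velocity v = K·i/n = 0.22 × 0.002688 / 0.31 = 0.001908 m/day = 0.6969 m/yr.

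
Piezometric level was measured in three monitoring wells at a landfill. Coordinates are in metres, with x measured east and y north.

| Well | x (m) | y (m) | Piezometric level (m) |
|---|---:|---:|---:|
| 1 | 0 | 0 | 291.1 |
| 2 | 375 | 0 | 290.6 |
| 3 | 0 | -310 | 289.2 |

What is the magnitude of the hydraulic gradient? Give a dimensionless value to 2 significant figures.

0.0063

∂h/∂x = (290.6 − 291.1) / (375 − 0) = -0.001333
∂h/∂y = (289.2 − 291.1) / (-310 − 0) = +0.006129
|∇h| = √(-0.001333² + 0.006129²) = 0.006272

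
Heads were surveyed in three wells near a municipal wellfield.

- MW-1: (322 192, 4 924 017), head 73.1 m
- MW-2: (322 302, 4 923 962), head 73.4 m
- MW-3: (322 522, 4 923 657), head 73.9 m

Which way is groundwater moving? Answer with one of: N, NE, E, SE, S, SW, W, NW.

W

Taking MW-1 as reference: MW-2−MW-1 = (110, -55, +0.3); MW-3−MW-1 = (330, -360, +0.8).
Determinant of the coordinate differences = 110·(-360) − 330·(-55) = -21450.
∂h/∂x = [(+0.3)·(-360) − (+0.8)·(-55)] / -21450 = +0.002984
∂h/∂y = [110·(+0.8) − 330·(+0.3)] / -21450 = +0.0005128
Flow = −∇h = (-0.002984 east, -0.0005128 north), which points west.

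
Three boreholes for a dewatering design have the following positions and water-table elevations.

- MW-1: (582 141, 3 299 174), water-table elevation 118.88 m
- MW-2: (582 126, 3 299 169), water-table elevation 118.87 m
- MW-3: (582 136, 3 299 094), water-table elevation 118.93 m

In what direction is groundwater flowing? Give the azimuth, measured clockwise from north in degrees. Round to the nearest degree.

Taking MW-1 as reference: MW-2−MW-1 = (-15, -5, -0.01); MW-3−MW-1 = (-5, -80, +0.05).
Determinant of the coordinate differences = (-15)·(-80) − (-5)·(-5) = 1175.
∂h/∂x = [(-0.01)·(-80) − (+0.05)·(-5)] / 1175 = +0.0008936
∂h/∂y = [(-15)·(+0.05) − (-5)·(-0.01)] / 1175 = -0.0006809
Flow direction (−∇h) has components (-0.0008936 E, +0.0006809 N).
Azimuth = atan2(E, N) = atan2(-0.0008936, +0.0006809) = 307.3° ≈ 307°.

307°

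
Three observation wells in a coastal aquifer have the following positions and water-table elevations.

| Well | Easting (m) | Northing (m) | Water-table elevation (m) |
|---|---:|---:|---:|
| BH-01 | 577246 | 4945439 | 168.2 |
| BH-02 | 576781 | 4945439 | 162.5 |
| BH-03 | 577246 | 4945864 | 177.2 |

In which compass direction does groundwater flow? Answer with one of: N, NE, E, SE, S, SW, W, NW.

∂h/∂x = (162.5 − 168.2) / (576781 − 577246) = +0.01226
∂h/∂y = (177.2 − 168.2) / (4945864 − 4945439) = +0.02118
Flow = −∇h = (-0.01226 east, -0.02118 north), which points southwest.

SW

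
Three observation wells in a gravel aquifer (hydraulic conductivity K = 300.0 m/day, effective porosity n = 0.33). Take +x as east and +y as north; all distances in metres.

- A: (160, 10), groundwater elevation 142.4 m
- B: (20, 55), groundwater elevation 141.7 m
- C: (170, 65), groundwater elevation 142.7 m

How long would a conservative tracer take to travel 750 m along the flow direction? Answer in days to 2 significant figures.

110 days

With h = a·x + b·y + c and A as origin, the differences give:
  (-140)·a + 45·b = -0.7
  10·a + 55·b = +0.3
Eliminate b (×55 and ×45, subtract): -8150·a = -52.00 → a = ∂h/∂x = +0.006380
Back-substitute: b = ∂h/∂y = +0.004294.
|∇h| = √(0.006380² + 0.004294²) = 0.00769
Seepage velocity v = K·i/n = 300.0 × 0.00769 / 0.33 = 6.991 m/day.
t = 750 / 6.991 = 107.3 days.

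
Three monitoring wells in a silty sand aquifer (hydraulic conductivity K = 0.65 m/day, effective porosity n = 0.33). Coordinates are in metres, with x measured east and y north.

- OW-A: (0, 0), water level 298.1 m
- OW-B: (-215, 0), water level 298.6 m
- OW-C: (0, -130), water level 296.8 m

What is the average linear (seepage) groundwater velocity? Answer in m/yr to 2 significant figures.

7.4 m/yr

∂h/∂x = (298.6 − 298.1) / (-215 − 0) = -0.002326
∂h/∂y = (296.8 − 298.1) / (-130 − 0) = +0.01000
|∇h| = √(-0.002326² + 0.01000²) = 0.01027
Seepage velocity v = K·i/n = 0.65 × 0.01027 / 0.33 = 0.02023 m/day = 7.389 m/yr.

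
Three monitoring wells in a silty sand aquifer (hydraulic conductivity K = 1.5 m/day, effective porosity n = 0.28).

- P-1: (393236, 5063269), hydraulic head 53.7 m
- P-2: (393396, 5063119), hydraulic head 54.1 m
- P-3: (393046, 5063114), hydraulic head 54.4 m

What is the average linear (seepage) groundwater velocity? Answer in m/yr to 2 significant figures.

7.1 m/yr

Taking P-1 as reference: P-2−P-1 = (160, -150, +0.4); P-3−P-1 = (-190, -155, +0.7).
Solve a·Δx + b·Δy = Δh: det = 160·(-155) − (-190)·(-150) = -53300.
∂h/∂x = [(+0.4)·(-155) − (+0.7)·(-150)] / -53300 = -0.0008068
∂h/∂y = [160·(+0.7) − (-190)·(+0.4)] / -53300 = -0.003527
|∇h| = √(-0.0008068² + -0.003527²) = 0.003618
Seepage velocity v = K·i/n = 1.5 × 0.003618 / 0.28 = 0.01938 m/day = 7.079 m/yr.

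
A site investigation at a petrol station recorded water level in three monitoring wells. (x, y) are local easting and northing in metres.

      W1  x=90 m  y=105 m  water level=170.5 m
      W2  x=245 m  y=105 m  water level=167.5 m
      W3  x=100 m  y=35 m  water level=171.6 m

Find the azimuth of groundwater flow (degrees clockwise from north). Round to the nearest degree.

Differences from W1: to W2 (Δx, Δy, Δh) = (155, 0, -3.0); to W3 = (10, -70, +1.1).
Solve a·Δx + b·Δy = Δh: det = 155·(-70) − 10·0 = -10850.
∂h/∂x = [(-3.0)·(-70) − (+1.1)·0] / -10850 = -0.01935
∂h/∂y = [155·(+1.1) − 10·(-3.0)] / -10850 = -0.01848
Flow direction (−∇h) has components (+0.01935 E, +0.01848 N).
Azimuth = atan2(E, N) = atan2(+0.01935, +0.01848) = 46.3° ≈ 046°.

046°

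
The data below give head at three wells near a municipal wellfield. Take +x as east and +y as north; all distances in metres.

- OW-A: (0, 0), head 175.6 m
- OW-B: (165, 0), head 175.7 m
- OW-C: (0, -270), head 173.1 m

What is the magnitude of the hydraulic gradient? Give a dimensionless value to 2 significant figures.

∂h/∂x = (175.7 − 175.6) / (165 − 0) = +0.0006061
∂h/∂y = (173.1 − 175.6) / (-270 − 0) = +0.009259
|∇h| = √(0.0006061² + 0.009259²) = 0.009279

0.0093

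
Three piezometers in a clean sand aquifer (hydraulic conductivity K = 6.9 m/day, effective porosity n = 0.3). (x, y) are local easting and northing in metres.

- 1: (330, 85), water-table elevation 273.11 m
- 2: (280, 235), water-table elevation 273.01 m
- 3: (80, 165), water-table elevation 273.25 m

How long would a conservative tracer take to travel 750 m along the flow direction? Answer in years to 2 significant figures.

69 years

Three-point gradient (reference 1): Δ to 2 = (-50, 150, -0.10), Δ to 3 = (-250, 80, +0.14).
∂h/∂x = -0.0008657, ∂h/∂y = -0.0009552 (det = 33500).
|∇h| = √(-0.0008657² + -0.0009552²) = 0.001289
Seepage velocity v = K·i/n = 6.9 × 0.001289 / 0.3 = 0.02965 m/day.
t = 750 / 0.02965 = 2.53e+04 days = 69.3 years.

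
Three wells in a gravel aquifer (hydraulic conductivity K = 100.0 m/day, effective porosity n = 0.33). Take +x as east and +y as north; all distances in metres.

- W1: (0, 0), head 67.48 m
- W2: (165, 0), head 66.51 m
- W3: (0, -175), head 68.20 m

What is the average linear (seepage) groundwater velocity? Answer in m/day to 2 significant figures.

∂h/∂x = (66.51 − 67.48) / (165 − 0) = -0.005879
∂h/∂y = (68.20 − 67.48) / (-175 − 0) = -0.004114
|∇h| = √(-0.005879² + -0.004114²) = 0.007175
Seepage velocity v = K·i/n = 100.0 × 0.007175 / 0.33 = 2.174 m/day.

2.2 m/day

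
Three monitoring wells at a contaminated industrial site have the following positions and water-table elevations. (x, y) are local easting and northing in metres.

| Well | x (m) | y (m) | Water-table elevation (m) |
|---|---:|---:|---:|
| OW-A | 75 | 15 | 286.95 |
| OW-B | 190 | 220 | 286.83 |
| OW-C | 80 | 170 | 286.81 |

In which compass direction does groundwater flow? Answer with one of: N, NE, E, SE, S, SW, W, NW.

Three-point gradient (reference OW-A): Δ to OW-B = (115, 205, -0.12), Δ to OW-C = (5, 155, -0.14).
∂h/∂x = +0.0006012, ∂h/∂y = -0.0009226 (det = 16800).
Flow = −∇h = (-0.0006012 east, +0.0009226 north), which points northwest.

NW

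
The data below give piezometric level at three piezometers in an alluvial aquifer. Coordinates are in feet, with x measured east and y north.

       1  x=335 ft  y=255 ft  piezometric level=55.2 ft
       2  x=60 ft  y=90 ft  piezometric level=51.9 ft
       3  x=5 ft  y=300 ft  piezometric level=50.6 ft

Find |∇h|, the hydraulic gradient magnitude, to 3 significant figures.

0.0138

Three-point gradient (reference 1): Δ to 2 = (-275, -165, -3.3), Δ to 3 = (-330, 45, -4.6).
∂h/∂x = +0.01358, ∂h/∂y = -0.002634 (det = -66825).
|∇h| = √(0.01358² + -0.002634²) = 0.01383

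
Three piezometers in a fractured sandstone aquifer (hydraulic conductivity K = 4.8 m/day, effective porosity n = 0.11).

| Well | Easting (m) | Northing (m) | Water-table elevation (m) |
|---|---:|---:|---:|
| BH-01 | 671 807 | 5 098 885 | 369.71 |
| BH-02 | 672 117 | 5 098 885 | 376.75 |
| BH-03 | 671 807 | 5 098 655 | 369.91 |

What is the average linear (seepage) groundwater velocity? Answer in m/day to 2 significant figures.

0.99 m/day

∂h/∂x = (376.75 − 369.71) / (672117 − 671807) = +0.02271
∂h/∂y = (369.91 − 369.71) / (5098655 − 5098885) = -0.0008696
|∇h| = √(0.02271² + -0.0008696²) = 0.02273
Seepage velocity v = K·i/n = 4.8 × 0.02273 / 0.11 = 0.9919 m/day.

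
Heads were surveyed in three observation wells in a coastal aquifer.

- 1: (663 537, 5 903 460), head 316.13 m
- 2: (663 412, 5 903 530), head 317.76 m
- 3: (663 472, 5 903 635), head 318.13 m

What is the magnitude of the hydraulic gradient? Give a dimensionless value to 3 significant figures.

0.0118

Differences from 1: to 2 (Δx, Δy, Δh) = (-125, 70, +1.63); to 3 = (-65, 175, +2.00).
Solve a·Δx + b·Δy = Δh: det = (-125)·175 − (-65)·70 = -17325.
∂h/∂x = [(+1.63)·175 − (+2.00)·70] / -17325 = -0.008384
∂h/∂y = [(-125)·(+2.00) − (-65)·(+1.63)] / -17325 = +0.008315
|∇h| = √(-0.008384² + 0.008315²) = 0.01181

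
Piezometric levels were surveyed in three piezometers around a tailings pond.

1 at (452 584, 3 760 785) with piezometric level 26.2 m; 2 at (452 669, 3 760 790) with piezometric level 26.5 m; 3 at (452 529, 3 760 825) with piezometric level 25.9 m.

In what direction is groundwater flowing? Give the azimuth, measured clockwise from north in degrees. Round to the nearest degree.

304°

Differences from 1: to 2 (Δx, Δy, Δh) = (85, 5, +0.3); to 3 = (-55, 40, -0.3).
Determinant of the coordinate differences = 85·40 − (-55)·5 = 3675.
∂h/∂x = [(+0.3)·40 − (-0.3)·5] / 3675 = +0.003673
∂h/∂y = [85·(-0.3) − (-55)·(+0.3)] / 3675 = -0.002449
Flow direction (−∇h) has components (-0.003673 E, +0.002449 N).
Azimuth = atan2(E, N) = atan2(-0.003673, +0.002449) = 303.7° ≈ 304°.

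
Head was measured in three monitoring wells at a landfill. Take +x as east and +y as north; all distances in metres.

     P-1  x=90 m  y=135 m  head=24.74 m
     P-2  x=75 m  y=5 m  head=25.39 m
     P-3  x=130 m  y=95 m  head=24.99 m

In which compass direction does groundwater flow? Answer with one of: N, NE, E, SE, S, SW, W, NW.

N

Differences from P-1: to P-2 (Δx, Δy, Δh) = (-15, -130, +0.65); to P-3 = (40, -40, +0.25).
Solve a·Δx + b·Δy = Δh: det = (-15)·(-40) − 40·(-130) = 5800.
∂h/∂x = [(+0.65)·(-40) − (+0.25)·(-130)] / 5800 = +0.001121
∂h/∂y = [(-15)·(+0.25) − 40·(+0.65)] / 5800 = -0.005129
Flow = −∇h = (-0.001121 east, +0.005129 north), which points north.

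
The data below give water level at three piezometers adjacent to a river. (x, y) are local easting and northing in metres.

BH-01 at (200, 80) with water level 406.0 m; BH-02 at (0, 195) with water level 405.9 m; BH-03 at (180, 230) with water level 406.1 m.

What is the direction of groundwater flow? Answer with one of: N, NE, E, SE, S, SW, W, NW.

SW

With h = a·x + b·y + c and BH-01 as origin, the differences give:
  (-200)·a + 115·b = -0.1
  (-20)·a + 150·b = +0.1
Eliminate b (×150 and ×115, subtract): -27700·a = -26.50 → a = ∂h/∂x = +0.0009567
Back-substitute: b = ∂h/∂y = +0.0007942.
Flow = −∇h = (-0.0009567 east, -0.0007942 north), which points southwest.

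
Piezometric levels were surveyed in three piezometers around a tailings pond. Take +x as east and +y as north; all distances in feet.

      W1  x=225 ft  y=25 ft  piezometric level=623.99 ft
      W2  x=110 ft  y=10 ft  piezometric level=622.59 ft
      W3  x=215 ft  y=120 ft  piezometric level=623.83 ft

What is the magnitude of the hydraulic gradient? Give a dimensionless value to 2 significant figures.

0.012

Differences from W1: to W2 (Δx, Δy, Δh) = (-115, -15, -1.40); to W3 = (-10, 95, -0.16).
Determinant of the coordinate differences = (-115)·95 − (-10)·(-15) = -11075.
∂h/∂x = [(-1.40)·95 − (-0.16)·(-15)] / -11075 = +0.01223
∂h/∂y = [(-115)·(-0.16) − (-10)·(-1.40)] / -11075 = -0.0003973
|∇h| = √(0.01223² + -0.0003973²) = 0.01224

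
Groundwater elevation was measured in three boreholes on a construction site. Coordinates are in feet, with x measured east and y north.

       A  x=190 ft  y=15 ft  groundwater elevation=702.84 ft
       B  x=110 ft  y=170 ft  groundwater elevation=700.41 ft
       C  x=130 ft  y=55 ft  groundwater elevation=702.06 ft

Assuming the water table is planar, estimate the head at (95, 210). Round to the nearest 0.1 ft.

699.8 ft

With h = a·x + b·y + c and A as origin, the differences give:
  (-80)·a + 155·b = -2.43
  (-60)·a + 40·b = -0.78
Eliminate b (×40 and ×155, subtract): 6100·a = 23.700 → a = ∂h/∂x = +0.003885
Back-substitute: b = ∂h/∂y = -0.01367.
h(95, 210) = 702.84 + (+0.003885)·(-95) + (-0.01367)·(195) = 702.84 -0.369 -2.666 = 699.805 ft.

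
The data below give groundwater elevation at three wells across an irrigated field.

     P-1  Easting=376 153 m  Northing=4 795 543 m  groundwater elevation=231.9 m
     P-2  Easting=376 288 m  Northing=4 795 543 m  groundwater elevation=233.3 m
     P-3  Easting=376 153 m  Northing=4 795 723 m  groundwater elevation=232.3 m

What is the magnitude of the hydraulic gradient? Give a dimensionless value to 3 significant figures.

0.0106

∂h/∂x = (233.3 − 231.9) / (376288 − 376153) = +0.01037
∂h/∂y = (232.3 − 231.9) / (4795723 − 4795543) = +0.002222
|∇h| = √(0.01037² + 0.002222²) = 0.01061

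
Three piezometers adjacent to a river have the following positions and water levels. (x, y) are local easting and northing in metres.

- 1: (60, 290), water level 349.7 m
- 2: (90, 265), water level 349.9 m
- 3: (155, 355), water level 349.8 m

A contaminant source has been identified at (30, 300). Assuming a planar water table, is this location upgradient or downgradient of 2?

downgradient

Taking 1 as reference: 2−1 = (30, -25, +0.2); 3−1 = (95, 65, +0.1).
Solve a·Δx + b·Δy = Δh: det = 30·65 − 95·(-25) = 4325.
∂h/∂x = [(+0.2)·65 − (+0.1)·(-25)] / 4325 = +0.003584
∂h/∂y = [30·(+0.1) − 95·(+0.2)] / 4325 = -0.003699
Head at (30, 300) = 349.7 + (+0.003584)·(-30) + (-0.003699)·(10) = 349.56 m.
That is lower than the 349.9 m at 2, so the point is downgradient.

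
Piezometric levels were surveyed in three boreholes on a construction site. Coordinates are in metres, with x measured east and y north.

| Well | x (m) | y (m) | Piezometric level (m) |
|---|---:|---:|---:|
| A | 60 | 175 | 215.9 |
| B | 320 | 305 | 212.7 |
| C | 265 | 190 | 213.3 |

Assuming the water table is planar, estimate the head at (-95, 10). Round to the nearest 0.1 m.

217.7 m

With h = a·x + b·y + c and A as origin, the differences give:
  260·a + 130·b = -3.2
  205·a + 15·b = -2.6
Eliminate b (×15 and ×130, subtract): -22750·a = 290.00 → a = ∂h/∂x = -0.01275
Back-substitute: b = ∂h/∂y = +0.0008791.
h(-95, 10) = 215.9 + (-0.01275)·(-155) + (+0.0008791)·(-165) = 215.9 +1.976 -0.145 = 217.731 m.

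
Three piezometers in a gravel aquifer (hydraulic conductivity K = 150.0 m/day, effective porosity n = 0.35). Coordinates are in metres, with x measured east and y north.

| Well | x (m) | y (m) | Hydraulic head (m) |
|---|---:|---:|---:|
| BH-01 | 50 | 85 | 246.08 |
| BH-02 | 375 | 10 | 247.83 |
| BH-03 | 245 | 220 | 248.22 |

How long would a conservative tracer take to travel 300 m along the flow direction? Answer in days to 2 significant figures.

With h = a·x + b·y + c and BH-01 as origin, the differences give:
  325·a + (-75)·b = +1.75
  195·a + 135·b = +2.14
Eliminate b (×135 and ×(-75), subtract): 58500·a = 396.750 → a = ∂h/∂x = +0.006782
Back-substitute: b = ∂h/∂y = +0.006056.
|∇h| = √(0.006782² + 0.006056²) = 0.009092
Seepage velocity v = K·i/n = 150.0 × 0.009092 / 0.35 = 3.897 m/day.
t = 300 / 3.897 = 76.98 days.

77 days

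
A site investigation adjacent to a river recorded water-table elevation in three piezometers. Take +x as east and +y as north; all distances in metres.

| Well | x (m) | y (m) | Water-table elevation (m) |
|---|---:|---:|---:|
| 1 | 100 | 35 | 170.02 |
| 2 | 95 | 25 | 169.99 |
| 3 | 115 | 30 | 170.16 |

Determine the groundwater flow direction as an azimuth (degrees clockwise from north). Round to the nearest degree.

279°

Taking 1 as reference: 2−1 = (-5, -10, -0.03); 3−1 = (15, -5, +0.14).
Determinant of the coordinate differences = (-5)·(-5) − 15·(-10) = 175.
∂h/∂x = [(-0.03)·(-5) − (+0.14)·(-10)] / 175 = +0.008857
∂h/∂y = [(-5)·(+0.14) − 15·(-0.03)] / 175 = -0.001429
Flow direction (−∇h) has components (-0.008857 E, +0.001429 N).
Azimuth = atan2(E, N) = atan2(-0.008857, +0.001429) = 279.2° ≈ 279°.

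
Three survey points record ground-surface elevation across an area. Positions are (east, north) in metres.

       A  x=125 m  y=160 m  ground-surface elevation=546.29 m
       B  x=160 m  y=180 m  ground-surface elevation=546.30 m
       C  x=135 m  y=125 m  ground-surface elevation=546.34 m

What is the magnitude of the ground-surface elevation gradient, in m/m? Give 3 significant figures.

0.00150 m/m

With z = a·x + b·y + c and A as origin, the differences give:
  35·a + 20·b = +0.01
  10·a + (-35)·b = +0.05
Eliminate b (×(-35) and ×20, subtract): -1425·a = -1.350 → a = ∂z/∂x = +0.0009474
Back-substitute: b = ∂z/∂y = -0.001158.
|∇f| = √(0.0009474² + -0.001158²) = 0.001496 m/m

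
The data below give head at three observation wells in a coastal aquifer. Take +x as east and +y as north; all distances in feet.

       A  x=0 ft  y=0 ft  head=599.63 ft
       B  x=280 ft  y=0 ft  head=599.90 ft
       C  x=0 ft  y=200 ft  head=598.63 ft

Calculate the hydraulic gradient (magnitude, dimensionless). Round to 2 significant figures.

0.0051

∂h/∂x = (599.90 − 599.63) / (280 − 0) = +0.0009643
∂h/∂y = (598.63 − 599.63) / (200 − 0) = -0.005000
|∇h| = √(0.0009643² + -0.005000²) = 0.005092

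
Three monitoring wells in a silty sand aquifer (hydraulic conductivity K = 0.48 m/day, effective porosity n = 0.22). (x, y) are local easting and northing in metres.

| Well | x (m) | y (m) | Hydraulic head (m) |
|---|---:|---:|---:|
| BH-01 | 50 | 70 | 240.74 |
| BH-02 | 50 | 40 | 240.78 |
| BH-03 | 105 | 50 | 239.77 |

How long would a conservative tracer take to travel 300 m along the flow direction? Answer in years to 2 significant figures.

Differences from BH-01: to BH-02 (Δx, Δy, Δh) = (0, -30, +0.04); to BH-03 = (55, -20, -0.97).
Determinant of the coordinate differences = 0·(-20) − 55·(-30) = 1650.
∂h/∂x = [(+0.04)·(-20) − (-0.97)·(-30)] / 1650 = -0.01812
∂h/∂y = [0·(-0.97) − 55·(+0.04)] / 1650 = -0.001333
|∇h| = √(-0.01812² + -0.001333²) = 0.01817
Seepage velocity v = K·i/n = 0.48 × 0.01817 / 0.22 = 0.03964 m/day.
t = 300 / 0.03964 = 7568 days = 20.7 years.

21 years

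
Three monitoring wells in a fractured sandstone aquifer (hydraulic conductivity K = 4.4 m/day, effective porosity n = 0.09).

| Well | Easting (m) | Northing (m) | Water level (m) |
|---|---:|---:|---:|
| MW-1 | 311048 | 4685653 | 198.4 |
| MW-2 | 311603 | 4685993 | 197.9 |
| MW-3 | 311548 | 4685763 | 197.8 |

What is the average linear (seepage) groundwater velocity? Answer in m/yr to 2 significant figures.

With h = a·x + b·y + c and MW-1 as origin, the differences give:
  555·a + 340·b = -0.5
  500·a + 110·b = -0.6
Eliminate b (×110 and ×340, subtract): -108950·a = 149.00 → a = ∂h/∂x = -0.001368
Back-substitute: b = ∂h/∂y = +0.0007618.
|∇h| = √(-0.001368² + 0.0007618²) = 0.001566
Seepage velocity v = K·i/n = 4.4 × 0.001566 / 0.09 = 0.07656 m/day = 27.96 m/yr.

28 m/yr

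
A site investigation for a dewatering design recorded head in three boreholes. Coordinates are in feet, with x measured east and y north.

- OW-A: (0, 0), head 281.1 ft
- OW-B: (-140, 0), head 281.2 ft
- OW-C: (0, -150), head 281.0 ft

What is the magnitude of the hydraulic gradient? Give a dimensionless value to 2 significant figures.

∂h/∂x = (281.2 − 281.1) / (-140 − 0) = -0.0007143
∂h/∂y = (281.0 − 281.1) / (-150 − 0) = +0.0006667
|∇h| = √(-0.0007143² + 0.0006667²) = 0.0009771

0.00098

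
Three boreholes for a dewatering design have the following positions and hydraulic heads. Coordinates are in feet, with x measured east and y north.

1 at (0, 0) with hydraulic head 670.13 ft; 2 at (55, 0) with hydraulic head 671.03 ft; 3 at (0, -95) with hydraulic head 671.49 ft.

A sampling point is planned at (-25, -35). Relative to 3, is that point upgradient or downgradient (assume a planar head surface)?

downgradient

∂h/∂x = (671.03 − 670.13) / (55 − 0) = +0.01636
∂h/∂y = (671.49 − 670.13) / (-95 − 0) = -0.01432
Head at (-25, -35) = 670.13 + (+0.01636)·(-25) + (-0.01432)·(-35) = 670.22 ft.
That is lower than the 671.49 ft at 3, so the point is downgradient.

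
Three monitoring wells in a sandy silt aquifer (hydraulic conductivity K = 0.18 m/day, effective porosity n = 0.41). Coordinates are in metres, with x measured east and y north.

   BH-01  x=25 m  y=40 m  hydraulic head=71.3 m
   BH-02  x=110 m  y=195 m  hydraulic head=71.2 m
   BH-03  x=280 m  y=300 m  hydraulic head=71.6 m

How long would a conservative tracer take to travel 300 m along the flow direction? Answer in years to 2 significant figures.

370 years

With h = a·x + b·y + c and BH-01 as origin, the differences give:
  85·a + 155·b = -0.1
  255·a + 260·b = +0.3
Eliminate b (×260 and ×155, subtract): -17425·a = -72.50 → a = ∂h/∂x = +0.004161
Back-substitute: b = ∂h/∂y = -0.002927.
|∇h| = √(0.004161² + -0.002927²) = 0.005087
Seepage velocity v = K·i/n = 0.18 × 0.005087 / 0.41 = 0.002233 m/day.
t = 300 / 0.002233 = 1.343e+05 days = 368 years.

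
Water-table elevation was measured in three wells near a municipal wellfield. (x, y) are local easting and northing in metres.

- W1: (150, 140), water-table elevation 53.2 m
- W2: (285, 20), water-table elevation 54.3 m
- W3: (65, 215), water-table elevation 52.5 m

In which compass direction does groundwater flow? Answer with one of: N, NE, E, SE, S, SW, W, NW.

SW

With h = a·x + b·y + c and W1 as origin, the differences give:
  135·a + (-120)·b = +1.1
  (-85)·a + 75·b = -0.7
Eliminate b (×75 and ×(-120), subtract): -75·a = -1.50 → a = ∂h/∂x = +0.02000
Back-substitute: b = ∂h/∂y = +0.01333.
Flow = −∇h = (-0.02000 east, -0.01333 north), which points southwest.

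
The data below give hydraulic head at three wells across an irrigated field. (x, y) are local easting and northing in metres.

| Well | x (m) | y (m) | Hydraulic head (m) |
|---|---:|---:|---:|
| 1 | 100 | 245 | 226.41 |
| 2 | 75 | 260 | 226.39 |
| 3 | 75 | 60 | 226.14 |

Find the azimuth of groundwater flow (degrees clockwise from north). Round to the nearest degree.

With h = a·x + b·y + c and 1 as origin, the differences give:
  (-25)·a + 15·b = -0.02
  (-25)·a + (-185)·b = -0.27
Eliminate b (×(-185) and ×15, subtract): 5000·a = 7.750 → a = ∂h/∂x = +0.001550
Back-substitute: b = ∂h/∂y = +0.001250.
Flow direction (−∇h) has components (-0.001550 E, -0.001250 N).
Azimuth = atan2(E, N) = atan2(-0.001550, -0.001250) = 231.1° ≈ 231°.

231°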